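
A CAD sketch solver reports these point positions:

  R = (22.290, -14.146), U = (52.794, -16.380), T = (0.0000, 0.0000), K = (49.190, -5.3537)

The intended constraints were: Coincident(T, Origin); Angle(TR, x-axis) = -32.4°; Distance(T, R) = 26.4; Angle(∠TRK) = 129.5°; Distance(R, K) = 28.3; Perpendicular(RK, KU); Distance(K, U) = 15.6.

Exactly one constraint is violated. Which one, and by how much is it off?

Distance(K, U) = 15.6 — off by 4.00.

T = (0.00, 0.00) ✓; TR at -32.40° ✓; |TR| = 26.40 ✓; ∠TRK = 129.5° ✓; |RK| = 28.30 ✓; ∠(RK, KU) = 90.00° ✓; |KU| = 11.60 ✗.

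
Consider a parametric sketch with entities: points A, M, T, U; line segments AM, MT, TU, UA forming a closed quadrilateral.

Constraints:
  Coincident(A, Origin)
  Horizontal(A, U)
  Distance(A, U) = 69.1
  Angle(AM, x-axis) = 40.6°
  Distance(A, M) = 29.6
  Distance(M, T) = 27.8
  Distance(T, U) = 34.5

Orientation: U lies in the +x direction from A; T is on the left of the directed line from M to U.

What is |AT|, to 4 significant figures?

56.31

A is at the origin; A and U share the same y with |AU| = 69.1 and U in +x, so U = (69.1, 0). AM runs at 40.6° with |AM| = 29.6, so M = (22.47, 19.26). T is determined by |MT| = 27.8 and |TU| = 34.5 together: it lies at the intersection of circle(M, 27.8) and circle(U, 34.5). With |MU| = 50.45, the foot of the radical line on MU is 21.09 from M and the perpendicular offset is √(27.8² − 21.09²) = 18.12. Taking the left-of-MU solution: T = (48.88, 27.95).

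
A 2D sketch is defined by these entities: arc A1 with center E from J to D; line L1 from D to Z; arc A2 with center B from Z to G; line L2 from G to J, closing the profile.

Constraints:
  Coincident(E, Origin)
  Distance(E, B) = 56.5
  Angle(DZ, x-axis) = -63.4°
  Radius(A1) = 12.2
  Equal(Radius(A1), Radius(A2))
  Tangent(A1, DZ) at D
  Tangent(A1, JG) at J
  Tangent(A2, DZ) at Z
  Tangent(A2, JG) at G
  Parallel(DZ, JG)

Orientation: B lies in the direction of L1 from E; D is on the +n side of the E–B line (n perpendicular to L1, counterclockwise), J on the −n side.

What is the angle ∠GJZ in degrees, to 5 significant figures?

23.358°

The slot axis is L1's direction at -63.4°, so u = (cos -63.4°, sin -63.4°) = (0.44776, -0.89415) and n = (−sin -63.4°, cos -63.4°) = (0.89415, 0.44776). E is at the origin and B lies 56.5 along u from E, so B = 56.5·u = (25.298, -50.520). Tangency of A1 to both parallel lines with radius 12.2 puts D and J at E ± 12.2·n: D = (10.909, 5.4627), J = (-10.909, -5.4627). Equal radii place Z and G the same way about B: Z = B + 12.2·n = (36.207, -45.057), G = B − 12.2·n = (14.390, -55.982). Then cos ∠GJZ = JG·JZ / (|JG||JZ|), giving 23.358°.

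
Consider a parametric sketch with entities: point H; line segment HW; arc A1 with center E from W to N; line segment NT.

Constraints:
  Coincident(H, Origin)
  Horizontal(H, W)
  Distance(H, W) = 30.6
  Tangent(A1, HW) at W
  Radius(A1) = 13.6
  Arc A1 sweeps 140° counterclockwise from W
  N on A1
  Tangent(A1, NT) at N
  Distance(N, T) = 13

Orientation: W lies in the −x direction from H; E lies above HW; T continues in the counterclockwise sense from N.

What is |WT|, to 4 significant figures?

32.40

On A1, W sits at bearing -90° from E; a 140° counterclockwise sweep puts N at bearing 50°, so N = E + 13.6·(cos 50°, sin 50°) = (-21.86, 24.02). Tangency of A1 to NT means the radius EN is perpendicular to NT, so NT runs along (−sin 50°, cos 50°); with |NT| = 13.0, T = (-31.82, 32.37). Then |WT| = |T − W| = 32.40.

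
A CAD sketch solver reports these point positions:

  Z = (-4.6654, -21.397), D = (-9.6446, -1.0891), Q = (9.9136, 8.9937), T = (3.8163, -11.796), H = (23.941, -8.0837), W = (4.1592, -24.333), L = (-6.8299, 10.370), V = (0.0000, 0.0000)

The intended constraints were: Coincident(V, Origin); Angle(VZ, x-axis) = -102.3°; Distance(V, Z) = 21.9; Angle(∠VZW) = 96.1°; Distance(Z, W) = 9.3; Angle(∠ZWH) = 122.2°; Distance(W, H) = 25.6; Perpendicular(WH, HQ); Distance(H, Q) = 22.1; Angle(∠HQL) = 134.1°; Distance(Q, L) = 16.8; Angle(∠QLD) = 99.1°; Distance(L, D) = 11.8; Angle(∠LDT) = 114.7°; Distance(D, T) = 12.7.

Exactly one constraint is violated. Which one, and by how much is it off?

Distance(D, T) = 12.7 — off by 4.50.

V = (0.00, 0.00) ✓; VZ at -102.3° ✓; |VZ| = 21.90 ✓; ∠VZW = 96.10° ✓; |ZW| = 9.300 ✓; ∠ZWH = 122.2° ✓; |WH| = 25.60 ✓; ∠(WH, HQ) = 90.00° ✓; |HQ| = 22.10 ✓; ∠HQL = 134.1° ✓; |QL| = 16.80 ✓; ∠QLD = 99.10° ✓; |LD| = 11.80 ✓; ∠LDT = 114.7° ✓; |DT| = 17.20 ✗.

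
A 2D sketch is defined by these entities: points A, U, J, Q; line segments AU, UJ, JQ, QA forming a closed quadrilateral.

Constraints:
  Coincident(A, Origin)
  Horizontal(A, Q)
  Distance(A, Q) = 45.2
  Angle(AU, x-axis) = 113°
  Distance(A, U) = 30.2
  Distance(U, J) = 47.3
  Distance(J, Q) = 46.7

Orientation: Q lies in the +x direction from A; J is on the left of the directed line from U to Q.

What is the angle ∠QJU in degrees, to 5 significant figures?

84.852°

A is at the origin; A and Q share the same y with |AQ| = 45.2 and Q in +x, so Q = (45.2, 0). AU runs at 113.0° with |AU| = 30.2, so U = (-11.800, 27.799). J is determined by |UJ| = 47.3 and |JQ| = 46.7 together: it lies at the intersection of circle(U, 47.3) and circle(Q, 46.7). With |UQ| = 63.418, the foot of the radical line on UQ is 32.154 from U and the perpendicular offset is √(47.3² − 32.154²) = 34.691. Taking the left-of-UQ solution: J = (32.306, 44.885).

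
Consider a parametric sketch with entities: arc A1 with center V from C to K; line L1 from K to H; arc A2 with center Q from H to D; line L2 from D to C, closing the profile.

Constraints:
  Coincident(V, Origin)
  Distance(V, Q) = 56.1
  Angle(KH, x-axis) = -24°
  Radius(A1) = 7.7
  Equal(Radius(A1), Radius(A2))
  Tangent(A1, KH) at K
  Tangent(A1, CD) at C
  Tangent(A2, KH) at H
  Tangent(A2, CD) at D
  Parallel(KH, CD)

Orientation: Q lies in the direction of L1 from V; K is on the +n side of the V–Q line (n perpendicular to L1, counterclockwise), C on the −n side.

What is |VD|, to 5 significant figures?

56.626

The slot axis is L1's direction at -24.0°, so u = (cos -24.0°, sin -24.0°) = (0.91355, -0.40674) and n = (−sin -24.0°, cos -24.0°) = (0.40674, 0.91355). V is at the origin and Q lies 56.1 along u from V, so Q = 56.1·u = (51.250, -22.818). Tangency of A1 to both parallel lines with radius 7.7 puts K and C at V ± 7.7·n: K = (3.1319, 7.0343), C = (-3.1319, -7.0343). Equal radii place H and D the same way about Q: H = Q + 7.7·n = (54.382, -15.784), D = Q − 7.7·n = (48.118, -29.852). Then |VD| = |D − V| = 56.626.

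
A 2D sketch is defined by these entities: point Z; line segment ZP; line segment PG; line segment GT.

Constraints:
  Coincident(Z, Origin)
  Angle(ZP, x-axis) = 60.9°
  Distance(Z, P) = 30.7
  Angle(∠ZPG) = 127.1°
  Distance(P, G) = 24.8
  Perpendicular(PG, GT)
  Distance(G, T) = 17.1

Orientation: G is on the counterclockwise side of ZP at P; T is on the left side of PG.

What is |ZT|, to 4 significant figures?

43.94

Z is at the origin; ZP runs at 60.9° with length 30.7, so P = 30.7·(cos 60.9°, sin 60.9°) = (14.93, 26.82). ∠ZPG = 127.1°, so PG runs at 60.9° + (180° − 127.1°) = 113.8° from the x-axis; with |PG| = 24.8, G = P + 24.8·(cos 113.8°, sin 113.8°) = (4.923, 49.52). PG ⟂ GT; with |GT| = 17.1 on the left of PG, T = G + 17.1·(-0.9150, -0.4035) = (-10.72, 42.62). Then |ZT| = |T − Z| = 43.94.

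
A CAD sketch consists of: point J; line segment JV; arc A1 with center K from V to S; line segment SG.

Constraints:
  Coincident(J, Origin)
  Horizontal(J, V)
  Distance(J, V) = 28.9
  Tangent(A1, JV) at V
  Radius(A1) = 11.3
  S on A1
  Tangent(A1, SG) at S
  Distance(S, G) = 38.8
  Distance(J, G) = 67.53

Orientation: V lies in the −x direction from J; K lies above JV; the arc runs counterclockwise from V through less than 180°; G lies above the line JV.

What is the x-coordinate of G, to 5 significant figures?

-49.227

Checks: |KS| = 11.30 ✓; ∠(KS, SG) = 90.00° ✓; |SG| = 38.80 ✓; |JG| = 67.53 ✓.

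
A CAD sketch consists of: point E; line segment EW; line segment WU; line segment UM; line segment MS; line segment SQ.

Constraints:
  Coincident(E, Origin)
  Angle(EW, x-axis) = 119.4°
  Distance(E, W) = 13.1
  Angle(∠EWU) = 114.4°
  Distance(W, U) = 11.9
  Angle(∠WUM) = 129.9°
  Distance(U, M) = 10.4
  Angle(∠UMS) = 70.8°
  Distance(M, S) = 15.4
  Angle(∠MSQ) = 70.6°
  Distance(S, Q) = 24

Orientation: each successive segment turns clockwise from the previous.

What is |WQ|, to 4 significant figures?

11.17

∠UMS = 70.8° gives MS at -105.5° from the x-axis; with |MS| = 15.4, S = (6.860, 6.847). ∠MSQ = 70.6° gives SQ at 145.1° from the x-axis; with |SQ| = 24.0, Q = (-12.82, 20.58). Then |WQ| = |Q − W| = 11.17.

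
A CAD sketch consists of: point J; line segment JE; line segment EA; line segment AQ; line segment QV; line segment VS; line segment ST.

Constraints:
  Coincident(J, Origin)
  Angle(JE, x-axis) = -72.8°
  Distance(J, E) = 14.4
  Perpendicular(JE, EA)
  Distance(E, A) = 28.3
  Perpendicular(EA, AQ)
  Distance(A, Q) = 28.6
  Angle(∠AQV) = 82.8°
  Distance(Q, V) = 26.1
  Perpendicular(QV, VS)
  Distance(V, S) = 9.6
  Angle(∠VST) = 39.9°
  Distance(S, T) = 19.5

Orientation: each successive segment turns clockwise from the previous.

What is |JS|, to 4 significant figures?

3.873

∠AQV = 82.8° gives QV at 10.00° from the x-axis; with |QV| = 26.1, V = (-5.530, 9.729). QV ⟂ VS, so VS runs at -80.00°; with |VS| = 9.6, S = (-3.863, 0.2745). Then |JS| = |S − J| = 3.873.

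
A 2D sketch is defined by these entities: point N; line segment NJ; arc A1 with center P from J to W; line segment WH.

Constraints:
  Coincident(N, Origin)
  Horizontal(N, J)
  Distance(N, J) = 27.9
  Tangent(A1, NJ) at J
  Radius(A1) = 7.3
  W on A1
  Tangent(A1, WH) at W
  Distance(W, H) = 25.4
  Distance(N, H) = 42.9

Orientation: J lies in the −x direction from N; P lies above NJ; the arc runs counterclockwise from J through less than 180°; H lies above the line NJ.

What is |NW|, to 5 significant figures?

22.638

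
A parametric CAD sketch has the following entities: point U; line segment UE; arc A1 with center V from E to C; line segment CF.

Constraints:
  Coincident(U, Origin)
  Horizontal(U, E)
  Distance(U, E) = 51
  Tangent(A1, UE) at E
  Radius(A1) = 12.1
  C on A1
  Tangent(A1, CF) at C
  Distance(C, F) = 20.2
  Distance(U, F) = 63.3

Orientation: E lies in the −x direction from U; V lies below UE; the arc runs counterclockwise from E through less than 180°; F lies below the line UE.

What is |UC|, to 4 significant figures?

64.21

Checks: U = (0.00, 0.00) ✓; |VC| = 12.10 ✓; ∠(VC, CF) = 90.00° ✓; |CF| = 20.20 ✓; |UF| = 63.30 ✓.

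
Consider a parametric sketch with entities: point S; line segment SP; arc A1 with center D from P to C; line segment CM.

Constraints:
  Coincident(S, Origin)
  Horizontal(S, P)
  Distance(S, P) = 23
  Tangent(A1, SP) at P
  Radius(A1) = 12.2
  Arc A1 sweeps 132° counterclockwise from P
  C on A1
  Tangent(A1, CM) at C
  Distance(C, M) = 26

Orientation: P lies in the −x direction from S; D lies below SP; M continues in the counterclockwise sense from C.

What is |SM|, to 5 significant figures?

42.309

S is at the origin; S and P share the same y with |SP| = 23.0 and P on the −x side, so P = (-23.000, 0.0000). Since A1 is tangent to SP there, DP ⟂ SP, so D = P + (0, -12.2) = (-23.000, -12.200). On A1, P sits at bearing 90° from D; a 132° counterclockwise sweep puts C at bearing 222°, so C = D + 12.2·(cos 222°, sin 222°) = (-32.066, -20.363). Tangency of A1 to CM means the radius DC is perpendicular to CM, so CM runs along (−sin 222°, cos 222°); with |CM| = 26.0, M = (-14.669, -39.685). Then |SM| = |M − S| = 42.309.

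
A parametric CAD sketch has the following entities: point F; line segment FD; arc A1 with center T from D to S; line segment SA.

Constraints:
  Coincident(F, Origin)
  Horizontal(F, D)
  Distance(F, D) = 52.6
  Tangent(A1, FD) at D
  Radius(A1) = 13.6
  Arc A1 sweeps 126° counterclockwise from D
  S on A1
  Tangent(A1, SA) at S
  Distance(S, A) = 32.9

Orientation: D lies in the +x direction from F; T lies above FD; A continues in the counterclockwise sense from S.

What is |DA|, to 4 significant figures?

48.93

F is at the origin; FD is horizontal with |FD| = 52.6 and D on the +x side, so D = (52.60, 0.000). A1 meets FD tangentially, so TD is at right angles to FD, so T = D + (0, 13.6) = (52.60, 13.60). On A1, D sits at bearing -90° from T; a 126° counterclockwise sweep puts S at bearing 36°, so S = T + 13.6·(cos 36°, sin 36°) = (63.60, 21.59). A1 meets SA tangentially, so TS is at right angles to SA, so SA runs along (−sin 36°, cos 36°); with |SA| = 32.9, A = (44.26, 48.21). Then |DA| = |A − D| = 48.93.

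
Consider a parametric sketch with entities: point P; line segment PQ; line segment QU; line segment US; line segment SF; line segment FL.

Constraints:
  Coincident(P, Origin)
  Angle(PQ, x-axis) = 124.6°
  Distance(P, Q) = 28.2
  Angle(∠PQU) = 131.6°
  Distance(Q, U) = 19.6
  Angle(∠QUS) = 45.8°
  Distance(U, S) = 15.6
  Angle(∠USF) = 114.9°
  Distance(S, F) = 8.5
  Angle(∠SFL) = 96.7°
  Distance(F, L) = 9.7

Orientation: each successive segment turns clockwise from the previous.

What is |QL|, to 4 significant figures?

3.022

P is at the origin; PQ runs at 124.6° with length 28.2, so Q = (-16.01, 23.21). ∠PQU = 131.6° gives QU at 76.20° from the x-axis; with |QU| = 19.6, U = (-11.34, 42.25). ∠QUS = 45.8° gives US at -58.00° from the x-axis; with |US| = 15.6, S = (-3.071, 29.02). ∠USF = 114.9° gives SF at -123.1° from the x-axis; with |SF| = 8.5, F = (-7.713, 21.90). ∠SFL = 96.7° gives FL at 153.6° from the x-axis; with |FL| = 9.7, L = (-16.40, 26.21). Then |QL| = |L − Q| = 3.022.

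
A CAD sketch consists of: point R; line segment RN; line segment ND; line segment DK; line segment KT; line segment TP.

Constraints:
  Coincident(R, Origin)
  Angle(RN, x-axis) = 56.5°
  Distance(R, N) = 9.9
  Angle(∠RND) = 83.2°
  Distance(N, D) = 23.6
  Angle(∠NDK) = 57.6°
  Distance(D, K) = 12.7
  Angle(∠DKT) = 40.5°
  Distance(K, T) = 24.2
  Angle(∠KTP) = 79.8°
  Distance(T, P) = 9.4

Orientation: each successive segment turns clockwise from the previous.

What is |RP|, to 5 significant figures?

31.355

R is at the origin; RN runs at 56.5° with length 9.9, so N = (5.4642, 8.2555). ∠RND = 83.2° gives ND at -40.300° from the x-axis; with |ND| = 23.6, D = (23.463, -7.0088). ∠NDK = 57.6° gives DK at -162.70° from the x-axis; with |DK| = 12.7, K = (11.338, -10.785). ∠DKT = 40.5° gives KT at 57.800° from the x-axis; with |KT| = 24.2, T = (24.233, 9.6924). ∠KTP = 79.8° gives TP at -42.400° from the x-axis; with |TP| = 9.4, P = (31.175, 3.3540). Then |RP| = |P − R| = 31.355.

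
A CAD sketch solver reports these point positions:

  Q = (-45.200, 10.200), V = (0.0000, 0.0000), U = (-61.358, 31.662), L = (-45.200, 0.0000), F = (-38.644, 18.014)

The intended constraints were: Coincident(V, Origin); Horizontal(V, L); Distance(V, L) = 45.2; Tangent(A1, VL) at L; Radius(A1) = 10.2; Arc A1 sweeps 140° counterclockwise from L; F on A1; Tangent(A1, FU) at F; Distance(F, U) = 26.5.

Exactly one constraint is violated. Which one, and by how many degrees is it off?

Tangent(A1, FU) at F — off by 9.00°.

V = (0.00, 0.00) ✓; V.y = 0.00, L.y = 0.00 ✓; |VL| = 45.20 ✓; ∠(QL, LV) = 90.00° ✓; |QL| = 10.20 ✓; bearing(Q→F) − bearing(Q→L) = 140.0° ✓; |QF| = 10.20 ✓; ∠(QF, FU) = 81.00° ✗; |FU| = 26.50 ✓.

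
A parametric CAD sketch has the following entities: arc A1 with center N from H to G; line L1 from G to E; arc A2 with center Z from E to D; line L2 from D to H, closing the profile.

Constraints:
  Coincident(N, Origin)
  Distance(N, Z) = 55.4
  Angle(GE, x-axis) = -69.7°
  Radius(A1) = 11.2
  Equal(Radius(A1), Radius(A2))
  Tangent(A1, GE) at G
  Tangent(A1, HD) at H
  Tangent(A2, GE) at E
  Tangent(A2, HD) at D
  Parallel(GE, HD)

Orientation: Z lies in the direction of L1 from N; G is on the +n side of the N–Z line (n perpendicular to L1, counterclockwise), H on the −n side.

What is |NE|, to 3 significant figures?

56.5

The slot axis is L1's direction at -69.7°, so u = (cos -69.7°, sin -69.7°) = (0.347, -0.938) and n = (−sin -69.7°, cos -69.7°) = (0.938, 0.347). N is at the origin and Z lies 55.4 along u from N, so Z = 55.4·u = (19.2, -52.0). Tangency of A1 to both parallel lines with radius 11.2 puts G and H at N ± 11.2·n: G = (10.5, 3.89), H = (-10.5, -3.89). Equal radii place E and D the same way about Z: E = Z + 11.2·n = (29.7, -48.1), D = Z − 11.2·n = (8.72, -55.8). Then |NE| = |E − N| = 56.5.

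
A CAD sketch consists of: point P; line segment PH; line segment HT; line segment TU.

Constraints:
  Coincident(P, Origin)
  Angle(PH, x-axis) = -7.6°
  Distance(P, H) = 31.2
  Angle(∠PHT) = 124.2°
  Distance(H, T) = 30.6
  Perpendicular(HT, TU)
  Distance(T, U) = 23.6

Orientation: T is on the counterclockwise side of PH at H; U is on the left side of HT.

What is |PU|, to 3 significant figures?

48.2

∠PHT = 124.2°, so HT runs at -7.6° + (180° − 124.2°) = 48.2° from the x-axis; with |HT| = 30.6, T = H + 30.6·(cos 48.2°, sin 48.2°) = (51.3, 18.7). HT ⟂ TU; with |TU| = 23.6 on the left of HT, U = T + 23.6·(-0.745, 0.667) = (33.7, 34.4). Then |PU| = |U − P| = 48.2.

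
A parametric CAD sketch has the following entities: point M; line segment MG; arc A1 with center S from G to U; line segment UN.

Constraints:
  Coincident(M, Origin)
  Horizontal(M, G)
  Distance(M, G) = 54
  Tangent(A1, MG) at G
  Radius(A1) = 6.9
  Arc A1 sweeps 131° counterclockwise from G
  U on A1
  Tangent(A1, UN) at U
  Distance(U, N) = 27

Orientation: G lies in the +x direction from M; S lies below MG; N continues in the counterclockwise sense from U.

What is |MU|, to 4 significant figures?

50.11

The tangent condition forces SG to be normal to MG, so S = G + (0, -6.9) = (54.00, -6.900). On A1, G sits at bearing 90° from S; a 131° counterclockwise sweep puts U at bearing 221°, so U = S + 6.9·(cos 221°, sin 221°) = (48.79, -11.43). Then |MU| = |U − M| = 50.11.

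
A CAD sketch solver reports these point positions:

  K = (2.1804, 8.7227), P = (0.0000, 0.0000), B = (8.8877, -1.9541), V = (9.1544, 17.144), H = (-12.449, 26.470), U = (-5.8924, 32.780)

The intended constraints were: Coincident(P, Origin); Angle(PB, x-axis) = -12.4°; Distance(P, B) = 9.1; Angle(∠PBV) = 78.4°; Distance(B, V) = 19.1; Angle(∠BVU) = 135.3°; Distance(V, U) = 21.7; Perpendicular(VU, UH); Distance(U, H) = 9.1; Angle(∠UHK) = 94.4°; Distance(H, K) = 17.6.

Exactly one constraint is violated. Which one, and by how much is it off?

Distance(H, K) = 17.6 — off by 5.40.

P = (0.00, 0.00) ✓; PB at -12.40° ✓; |PB| = 9.100 ✓; ∠PBV = 78.40° ✓; |BV| = 19.10 ✓; ∠BVU = 135.3° ✓; |VU| = 21.70 ✓; ∠(VU, UH) = 90.00° ✓; |UH| = 9.100 ✓; ∠UHK = 94.40° ✓; |HK| = 23.00 ✗.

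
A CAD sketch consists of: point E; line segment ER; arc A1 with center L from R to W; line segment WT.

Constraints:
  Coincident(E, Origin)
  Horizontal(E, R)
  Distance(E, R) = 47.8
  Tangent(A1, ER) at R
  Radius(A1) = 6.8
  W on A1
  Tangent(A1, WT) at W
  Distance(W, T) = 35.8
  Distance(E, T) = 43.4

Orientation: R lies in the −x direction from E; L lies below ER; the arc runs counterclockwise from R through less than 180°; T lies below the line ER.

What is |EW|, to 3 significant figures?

53.6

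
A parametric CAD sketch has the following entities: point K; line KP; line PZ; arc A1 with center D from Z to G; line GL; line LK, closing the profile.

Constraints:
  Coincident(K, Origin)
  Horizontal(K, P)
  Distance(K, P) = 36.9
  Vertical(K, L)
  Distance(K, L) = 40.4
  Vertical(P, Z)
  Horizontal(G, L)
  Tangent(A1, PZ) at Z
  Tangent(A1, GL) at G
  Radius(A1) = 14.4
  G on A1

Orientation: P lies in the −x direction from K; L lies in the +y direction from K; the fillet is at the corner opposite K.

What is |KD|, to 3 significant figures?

34.4

K and L share the same x with |KL| = 40.4 and L on the +y side, so L = (0.00, 40.4). The virtual corner opposite K is at (-36.9, 40.4). Since A1 is tangent to PZ there, DZ ⟂ PZ and tangency of A1 to GL means the radius DG is perpendicular to GL, with radius 14.4, so the center D sits 14.4 in from both sides at D = (-22.5, 26.0). Then |KD| = |D − K| = 34.4.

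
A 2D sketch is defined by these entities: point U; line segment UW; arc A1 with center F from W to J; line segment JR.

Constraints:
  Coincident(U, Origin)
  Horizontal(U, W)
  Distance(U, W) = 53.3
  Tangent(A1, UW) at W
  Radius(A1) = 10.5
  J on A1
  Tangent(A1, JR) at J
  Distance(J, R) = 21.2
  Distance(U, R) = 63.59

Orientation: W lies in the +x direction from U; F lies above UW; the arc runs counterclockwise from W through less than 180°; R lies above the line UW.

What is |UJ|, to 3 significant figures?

64.5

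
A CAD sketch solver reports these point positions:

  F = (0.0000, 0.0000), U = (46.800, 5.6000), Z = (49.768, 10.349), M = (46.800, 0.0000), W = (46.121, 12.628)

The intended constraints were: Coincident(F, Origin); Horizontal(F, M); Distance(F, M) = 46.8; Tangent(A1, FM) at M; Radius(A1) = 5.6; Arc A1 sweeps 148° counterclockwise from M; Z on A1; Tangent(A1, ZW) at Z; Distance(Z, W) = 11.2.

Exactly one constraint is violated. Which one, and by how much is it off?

Distance(Z, W) = 11.2 — off by 6.90.

F = (0.00, 0.00) ✓; F.y = 0.00, M.y = 0.00 ✓; |FM| = 46.80 ✓; ∠(UM, MF) = 90.00° ✓; |UM| = 5.600 ✓; bearing(U→Z) − bearing(U→M) = 148.0° ✓; |UZ| = 5.600 ✓; ∠(UZ, ZW) = 90.00° ✓; |ZW| = 4.301 ✗.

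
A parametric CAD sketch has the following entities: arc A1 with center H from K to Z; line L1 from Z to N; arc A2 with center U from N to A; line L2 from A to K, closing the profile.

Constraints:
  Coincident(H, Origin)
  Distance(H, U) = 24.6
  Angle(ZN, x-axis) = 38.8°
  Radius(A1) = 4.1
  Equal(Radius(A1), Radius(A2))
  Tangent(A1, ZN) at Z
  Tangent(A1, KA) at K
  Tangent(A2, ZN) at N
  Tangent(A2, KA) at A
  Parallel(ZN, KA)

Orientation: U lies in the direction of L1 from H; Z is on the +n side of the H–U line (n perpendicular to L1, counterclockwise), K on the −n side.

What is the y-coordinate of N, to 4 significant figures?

18.61

Tangency of A1 to both parallel lines with radius 4.1 puts Z and K at H ± 4.1·n: Z = (-2.569, 3.195), K = (2.569, -3.195). Equal radii place N and A the same way about U: N = U + 4.1·n = (16.60, 18.61), A = U − 4.1·n = (21.74, 12.22). So N.y = 18.61.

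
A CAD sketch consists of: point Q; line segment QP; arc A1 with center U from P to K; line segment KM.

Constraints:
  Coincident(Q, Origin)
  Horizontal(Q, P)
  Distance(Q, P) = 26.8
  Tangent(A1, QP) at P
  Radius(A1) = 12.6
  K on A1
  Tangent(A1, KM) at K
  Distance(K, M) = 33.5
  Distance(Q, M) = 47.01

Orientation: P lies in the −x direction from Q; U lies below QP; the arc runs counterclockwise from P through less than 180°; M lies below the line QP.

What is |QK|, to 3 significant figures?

41.7

Checks: |UK| = 12.60 ✓; ∠(UK, KM) = 90.00° ✓; |KM| = 33.50 ✓; |QM| = 47.01 ✓.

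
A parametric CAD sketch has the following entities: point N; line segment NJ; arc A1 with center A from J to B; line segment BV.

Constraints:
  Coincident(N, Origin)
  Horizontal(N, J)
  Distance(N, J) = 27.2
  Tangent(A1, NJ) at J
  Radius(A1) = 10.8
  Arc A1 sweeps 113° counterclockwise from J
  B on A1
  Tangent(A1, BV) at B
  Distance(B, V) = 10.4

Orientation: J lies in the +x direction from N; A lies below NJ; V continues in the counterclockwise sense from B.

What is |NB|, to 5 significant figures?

22.879

The tangent condition forces AJ to be normal to NJ, so A = J + (0, -10.8) = (27.200, -10.800). On A1, J sits at bearing 90° from A; a 113° counterclockwise sweep puts B at bearing 203°, so B = A + 10.8·(cos 203°, sin 203°) = (17.259, -15.020). Then |NB| = |B − N| = 22.879.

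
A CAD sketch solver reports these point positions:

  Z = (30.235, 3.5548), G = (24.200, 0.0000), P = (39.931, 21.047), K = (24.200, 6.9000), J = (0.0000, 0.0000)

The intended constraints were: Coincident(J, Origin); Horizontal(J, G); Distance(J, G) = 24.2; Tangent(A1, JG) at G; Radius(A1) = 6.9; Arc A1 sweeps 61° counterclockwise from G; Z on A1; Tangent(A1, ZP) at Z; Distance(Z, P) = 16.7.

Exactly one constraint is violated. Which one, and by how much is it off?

Distance(Z, P) = 16.7 — off by 3.30.

J = (0.00, 0.00) ✓; J.y = 0.00, G.y = 0.00 ✓; |JG| = 24.20 ✓; ∠(KG, GJ) = 90.00° ✓; |KG| = 6.900 ✓; bearing(K→Z) − bearing(K→G) = 61.00° ✓; |KZ| = 6.900 ✓; ∠(KZ, ZP) = 90.00° ✓; |ZP| = 20.00 ✗.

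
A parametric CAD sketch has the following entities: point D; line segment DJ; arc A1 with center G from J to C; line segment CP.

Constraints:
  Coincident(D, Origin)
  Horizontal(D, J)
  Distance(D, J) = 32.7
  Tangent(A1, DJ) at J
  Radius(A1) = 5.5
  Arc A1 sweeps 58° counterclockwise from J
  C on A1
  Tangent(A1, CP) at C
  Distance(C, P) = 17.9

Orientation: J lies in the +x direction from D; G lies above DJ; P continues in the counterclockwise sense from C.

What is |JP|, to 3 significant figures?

22.7

D is at the origin; DJ is horizontal with |DJ| = 32.7 and J on the +x side, so J = (32.7, 0.00). A1 meets DJ tangentially, so GJ is at right angles to DJ, so G = J + (0, 5.5) = (32.7, 5.50). On A1, J sits at bearing -90° from G; a 58° counterclockwise sweep puts C at bearing -32°, so C = G + 5.5·(cos -32°, sin -32°) = (37.4, 2.59). The tangent condition forces GC to be normal to CP, so CP runs along (−sin -32°, cos -32°); with |CP| = 17.9, P = (46.8, 17.8). Then |JP| = |P − J| = 22.7.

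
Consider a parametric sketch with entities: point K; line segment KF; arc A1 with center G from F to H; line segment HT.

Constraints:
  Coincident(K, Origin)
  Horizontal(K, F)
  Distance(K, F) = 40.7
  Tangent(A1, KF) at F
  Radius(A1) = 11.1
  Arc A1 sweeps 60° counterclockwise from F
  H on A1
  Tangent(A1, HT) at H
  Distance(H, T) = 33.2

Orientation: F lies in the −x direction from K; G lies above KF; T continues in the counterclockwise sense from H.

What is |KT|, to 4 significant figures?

37.24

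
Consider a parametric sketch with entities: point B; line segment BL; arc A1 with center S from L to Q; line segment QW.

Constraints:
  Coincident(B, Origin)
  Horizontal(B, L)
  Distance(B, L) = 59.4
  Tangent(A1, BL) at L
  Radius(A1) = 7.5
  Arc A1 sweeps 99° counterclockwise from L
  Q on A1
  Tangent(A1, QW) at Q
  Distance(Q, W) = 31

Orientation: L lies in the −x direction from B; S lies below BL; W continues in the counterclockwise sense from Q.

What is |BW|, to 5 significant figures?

73.367

B is at the origin; B and L share the same y with |BL| = 59.4 and L on the −x side, so L = (-59.400, 0.0000). Since A1 is tangent to BL there, SL ⟂ BL, so S = L + (0, -7.5) = (-59.400, -7.5000). On A1, L sits at bearing 90° from S; a 99° counterclockwise sweep puts Q at bearing 189°, so Q = S + 7.5·(cos 189°, sin 189°) = (-66.808, -8.6733). The tangent condition forces SQ to be normal to QW, so QW runs along (−sin 189°, cos 189°); with |QW| = 31.0, W = (-61.958, -39.292). Then |BW| = |W − B| = 73.367.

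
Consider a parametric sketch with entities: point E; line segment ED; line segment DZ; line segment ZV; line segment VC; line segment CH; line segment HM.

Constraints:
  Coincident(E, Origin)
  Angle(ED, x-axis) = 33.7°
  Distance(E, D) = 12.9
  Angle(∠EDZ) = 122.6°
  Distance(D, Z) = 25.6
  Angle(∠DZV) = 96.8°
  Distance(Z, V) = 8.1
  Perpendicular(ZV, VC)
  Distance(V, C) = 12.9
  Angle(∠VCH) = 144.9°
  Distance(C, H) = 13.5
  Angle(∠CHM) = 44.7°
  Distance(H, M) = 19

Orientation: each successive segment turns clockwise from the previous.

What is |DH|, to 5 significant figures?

3.6773

ZV ⟂ VC, so VC runs at 163.10°; with |VC| = 12.9, C = (19.476, -7.1325). ∠VCH = 144.9° gives CH at 128.00° from the x-axis; with |CH| = 13.5, H = (11.164, 3.5056). Then |DH| = |H − D| = 3.6773.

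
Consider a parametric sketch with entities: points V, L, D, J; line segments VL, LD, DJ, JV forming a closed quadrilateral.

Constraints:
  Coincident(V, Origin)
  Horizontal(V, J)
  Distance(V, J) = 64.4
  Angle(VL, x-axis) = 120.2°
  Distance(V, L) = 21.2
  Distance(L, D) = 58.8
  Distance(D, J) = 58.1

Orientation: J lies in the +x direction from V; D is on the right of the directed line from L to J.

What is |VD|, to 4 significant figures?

37.62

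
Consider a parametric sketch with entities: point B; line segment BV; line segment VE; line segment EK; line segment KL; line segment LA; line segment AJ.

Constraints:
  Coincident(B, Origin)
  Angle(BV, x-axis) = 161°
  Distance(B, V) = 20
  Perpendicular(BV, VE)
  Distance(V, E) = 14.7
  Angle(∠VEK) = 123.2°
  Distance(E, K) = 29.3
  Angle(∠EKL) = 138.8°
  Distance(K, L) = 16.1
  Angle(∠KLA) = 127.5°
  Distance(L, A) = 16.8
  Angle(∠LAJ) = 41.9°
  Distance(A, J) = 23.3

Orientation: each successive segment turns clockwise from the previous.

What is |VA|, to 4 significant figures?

50.67

B is at the origin; BV runs at 161.0° with length 20.0, so V = (-18.91, 6.511). BV is perpendicular to VE, so VE runs at 71.00°; with |VE| = 14.7, E = (-14.12, 20.41). ∠VEK = 123.2° gives EK at 14.20° from the x-axis; with |EK| = 29.3, K = (14.28, 27.60). ∠EKL = 138.8° gives KL at -27.00° from the x-axis; with |KL| = 16.1, L = (28.63, 20.29). ∠KLA = 127.5° gives LA at -79.50° from the x-axis; with |LA| = 16.8, A = (31.69, 3.770). Then |VA| = |A − V| = 50.67.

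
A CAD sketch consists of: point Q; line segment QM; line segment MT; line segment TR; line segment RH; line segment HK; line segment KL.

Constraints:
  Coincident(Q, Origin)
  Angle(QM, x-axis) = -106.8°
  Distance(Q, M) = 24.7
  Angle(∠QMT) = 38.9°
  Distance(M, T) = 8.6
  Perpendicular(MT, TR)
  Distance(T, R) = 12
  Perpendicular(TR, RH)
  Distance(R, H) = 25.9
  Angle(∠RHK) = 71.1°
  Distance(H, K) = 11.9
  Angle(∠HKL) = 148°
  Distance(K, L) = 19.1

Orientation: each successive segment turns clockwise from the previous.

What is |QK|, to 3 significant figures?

35.9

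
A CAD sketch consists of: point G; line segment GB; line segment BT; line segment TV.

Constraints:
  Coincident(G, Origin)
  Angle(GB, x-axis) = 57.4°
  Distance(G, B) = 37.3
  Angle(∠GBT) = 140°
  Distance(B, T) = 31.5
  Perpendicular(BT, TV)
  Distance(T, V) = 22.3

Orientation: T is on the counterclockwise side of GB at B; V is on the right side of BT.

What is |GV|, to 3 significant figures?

75.8

G is at the origin; GB runs at 57.4° with length 37.3, so B = 37.3·(cos 57.4°, sin 57.4°) = (20.1, 31.4). ∠GBT = 140.0°, so BT runs at 57.4° + (180° − 140.0°) = 97.4° from the x-axis; with |BT| = 31.5, T = B + 31.5·(cos 97.4°, sin 97.4°) = (16.0, 62.7). The perpendicularity gives TV at right angles to BT; with |TV| = 22.3 on the right of BT, V = T + 22.3·(0.992, 0.129) = (38.2, 65.5). Then |GV| = |V − G| = 75.8.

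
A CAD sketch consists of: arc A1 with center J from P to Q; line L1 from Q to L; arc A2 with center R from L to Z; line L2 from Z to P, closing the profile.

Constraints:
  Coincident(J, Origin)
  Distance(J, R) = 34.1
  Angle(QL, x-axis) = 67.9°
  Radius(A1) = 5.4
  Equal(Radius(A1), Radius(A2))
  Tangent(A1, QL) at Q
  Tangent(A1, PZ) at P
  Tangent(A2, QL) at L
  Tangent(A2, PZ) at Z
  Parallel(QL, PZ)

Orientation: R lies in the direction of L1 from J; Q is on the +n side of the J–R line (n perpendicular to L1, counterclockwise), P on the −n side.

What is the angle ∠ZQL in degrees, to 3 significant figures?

17.6°

The slot axis is L1's direction at 67.9°, so u = (cos 67.9°, sin 67.9°) = (0.376, 0.927) and n = (−sin 67.9°, cos 67.9°) = (-0.927, 0.376). J is at the origin and R lies 34.1 along u from J, so R = 34.1·u = (12.8, 31.6). Tangency of A1 to both parallel lines with radius 5.4 puts Q and P at J ± 5.4·n: Q = (-5.00, 2.03), P = (5.00, -2.03). Equal radii place L and Z the same way about R: L = R + 5.4·n = (7.83, 33.6), Z = R − 5.4·n = (17.8, 29.6). Then cos ∠ZQL = QZ·QL / (|QZ||QL|), giving 17.6°.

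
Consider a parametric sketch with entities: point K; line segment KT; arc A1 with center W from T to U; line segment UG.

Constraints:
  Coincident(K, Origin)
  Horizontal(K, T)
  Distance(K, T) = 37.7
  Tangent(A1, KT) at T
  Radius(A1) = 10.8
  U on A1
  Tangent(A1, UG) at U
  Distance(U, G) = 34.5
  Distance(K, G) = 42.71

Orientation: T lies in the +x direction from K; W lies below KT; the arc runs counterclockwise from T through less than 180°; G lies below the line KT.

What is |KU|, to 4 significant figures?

28.45

Checks: |WU| = 10.80 ✓; ∠(WU, UG) = 90.00° ✓; |UG| = 34.50 ✓; |KG| = 42.71 ✓.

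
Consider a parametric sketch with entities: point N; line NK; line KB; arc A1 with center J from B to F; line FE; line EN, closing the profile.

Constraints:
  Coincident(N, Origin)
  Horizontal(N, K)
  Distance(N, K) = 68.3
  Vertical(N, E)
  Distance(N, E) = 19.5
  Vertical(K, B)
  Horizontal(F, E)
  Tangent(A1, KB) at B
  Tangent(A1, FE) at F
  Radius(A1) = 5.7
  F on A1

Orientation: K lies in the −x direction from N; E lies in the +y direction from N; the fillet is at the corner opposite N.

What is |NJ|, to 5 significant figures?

64.103

N is at the origin; NK is horizontal with |NK| = 68.3 and K on the −x side, so K = (-68.300, 0.0000). N and E share the same x with |NE| = 19.5 and E on the +y side, so E = (0.0000, 19.500). The virtual corner opposite N is at (-68.300, 19.500). Tangency of A1 to KB means the radius JB is perpendicular to KB and since A1 is tangent to FE there, JF ⟂ FE, with radius 5.7, so the center J sits 5.7 in from both sides at J = (-62.600, 13.800). Then |NJ| = |J − N| = 64.103.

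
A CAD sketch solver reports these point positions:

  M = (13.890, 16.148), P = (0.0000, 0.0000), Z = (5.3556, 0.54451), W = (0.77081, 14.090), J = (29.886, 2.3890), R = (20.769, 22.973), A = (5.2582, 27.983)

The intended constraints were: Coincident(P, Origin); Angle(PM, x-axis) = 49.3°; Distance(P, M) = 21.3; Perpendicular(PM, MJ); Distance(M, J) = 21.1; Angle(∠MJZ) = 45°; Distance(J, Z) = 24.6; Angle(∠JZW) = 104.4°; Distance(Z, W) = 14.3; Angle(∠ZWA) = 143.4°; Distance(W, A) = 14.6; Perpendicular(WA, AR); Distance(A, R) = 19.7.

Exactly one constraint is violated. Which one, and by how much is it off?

Distance(A, R) = 19.7 — off by 3.40.

P = (0.00, 0.00) ✓; PM at 49.30° ✓; |PM| = 21.30 ✓; ∠(PM, MJ) = 90.00° ✓; |MJ| = 21.10 ✓; ∠MJZ = 45.00° ✓; |JZ| = 24.60 ✓; ∠JZW = 104.4° ✓; |ZW| = 14.30 ✓; ∠ZWA = 143.4° ✓; |WA| = 14.60 ✓; ∠(WA, AR) = 90.00° ✓; |AR| = 16.30 ✗.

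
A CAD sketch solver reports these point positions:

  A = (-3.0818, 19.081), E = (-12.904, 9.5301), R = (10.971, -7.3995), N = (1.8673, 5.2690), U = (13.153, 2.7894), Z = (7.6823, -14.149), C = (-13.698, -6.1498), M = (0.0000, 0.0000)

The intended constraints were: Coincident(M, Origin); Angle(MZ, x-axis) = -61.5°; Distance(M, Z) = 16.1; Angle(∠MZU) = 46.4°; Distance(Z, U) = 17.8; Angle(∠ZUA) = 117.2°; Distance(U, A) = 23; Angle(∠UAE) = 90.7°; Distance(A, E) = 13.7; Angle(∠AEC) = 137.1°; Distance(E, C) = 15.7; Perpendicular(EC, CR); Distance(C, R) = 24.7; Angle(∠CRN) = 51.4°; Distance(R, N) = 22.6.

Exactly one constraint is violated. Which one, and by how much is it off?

Distance(R, N) = 22.6 — off by 7.00.

M = (0.00, 0.00) ✓; MZ at -61.50° ✓; |MZ| = 16.10 ✓; ∠MZU = 46.40° ✓; |ZU| = 17.80 ✓; ∠ZUA = 117.2° ✓; |UA| = 23.00 ✓; ∠UAE = 90.70° ✓; |AE| = 13.70 ✓; ∠AEC = 137.1° ✓; |EC| = 15.70 ✓; ∠(EC, CR) = 90.00° ✓; |CR| = 24.70 ✓; ∠CRN = 51.40° ✓; |RN| = 15.60 ✗.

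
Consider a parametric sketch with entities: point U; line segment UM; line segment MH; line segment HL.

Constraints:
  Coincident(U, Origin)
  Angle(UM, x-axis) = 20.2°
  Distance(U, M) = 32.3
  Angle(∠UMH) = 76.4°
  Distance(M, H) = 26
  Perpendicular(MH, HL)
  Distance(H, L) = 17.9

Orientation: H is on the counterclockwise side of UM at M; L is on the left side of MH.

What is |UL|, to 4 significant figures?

22.82

U is at the origin; UM runs at 20.2° with length 32.3, so M = 32.3·(cos 20.2°, sin 20.2°) = (30.31, 11.15). ∠UMH = 76.4°, so MH runs at 20.2° + (180° − 76.4°) = 123.8° from the x-axis; with |MH| = 26.0, H = M + 26.0·(cos 123.8°, sin 123.8°) = (15.85, 32.76). MH ⟂ HL; with |HL| = 17.9 on the left of MH, L = H + 17.9·(-0.8310, -0.5563) = (0.9750, 22.80). Then |UL| = |L − U| = 22.82.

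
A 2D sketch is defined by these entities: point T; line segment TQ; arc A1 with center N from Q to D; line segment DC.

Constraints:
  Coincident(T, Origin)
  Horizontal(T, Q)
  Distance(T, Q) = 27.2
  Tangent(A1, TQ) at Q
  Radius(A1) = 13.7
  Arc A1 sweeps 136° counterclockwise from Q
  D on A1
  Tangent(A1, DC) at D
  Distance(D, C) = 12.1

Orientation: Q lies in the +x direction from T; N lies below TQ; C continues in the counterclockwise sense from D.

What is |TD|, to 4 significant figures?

29.45

T is at the origin; T and Q share the same y with |TQ| = 27.2 and Q on the +x side, so Q = (27.20, 0.000). A1 meets TQ tangentially, so NQ is at right angles to TQ, so N = Q + (0, -13.7) = (27.20, -13.70). On A1, Q sits at bearing 90° from N; a 136° counterclockwise sweep puts D at bearing 226°, so D = N + 13.7·(cos 226°, sin 226°) = (17.68, -23.55). Then |TD| = |D − T| = 29.45.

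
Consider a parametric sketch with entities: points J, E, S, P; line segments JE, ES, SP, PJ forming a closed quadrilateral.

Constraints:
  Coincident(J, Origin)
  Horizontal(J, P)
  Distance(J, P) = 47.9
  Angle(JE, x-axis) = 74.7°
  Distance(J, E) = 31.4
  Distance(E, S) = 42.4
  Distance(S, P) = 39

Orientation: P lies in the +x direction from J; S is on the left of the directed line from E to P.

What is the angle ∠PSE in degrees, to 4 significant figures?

75.43°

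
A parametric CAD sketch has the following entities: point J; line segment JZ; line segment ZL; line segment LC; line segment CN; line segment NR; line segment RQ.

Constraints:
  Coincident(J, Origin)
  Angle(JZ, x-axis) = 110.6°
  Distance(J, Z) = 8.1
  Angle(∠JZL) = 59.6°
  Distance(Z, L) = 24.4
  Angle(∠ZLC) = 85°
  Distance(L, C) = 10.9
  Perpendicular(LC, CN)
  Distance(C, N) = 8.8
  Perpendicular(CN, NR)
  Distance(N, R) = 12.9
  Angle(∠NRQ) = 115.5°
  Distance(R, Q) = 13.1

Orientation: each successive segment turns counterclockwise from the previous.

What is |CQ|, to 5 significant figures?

18.785

J is at the origin; JZ runs at 110.6° with length 8.1, so Z = (-2.8499, 7.5821). ∠JZL = 59.6° gives ZL at -129.00° from the x-axis; with |ZL| = 24.4, L = (-18.205, -11.380). ∠ZLC = 85.0° gives LC at -34.000° from the x-axis; with |LC| = 10.9, C = (-9.1688, -17.475). The perpendicularity gives CN at right angles to LC, so CN runs at 56.000°; with |CN| = 8.8, N = (-4.2479, -10.180). CN is perpendicular to NR, so NR runs at 146.00°; with |NR| = 12.9, R = (-14.943, -2.9664). ∠NRQ = 115.5° gives RQ at -149.50° from the x-axis; with |RQ| = 13.1, Q = (-26.230, -9.6151). Then |CQ| = |Q − C| = 18.785.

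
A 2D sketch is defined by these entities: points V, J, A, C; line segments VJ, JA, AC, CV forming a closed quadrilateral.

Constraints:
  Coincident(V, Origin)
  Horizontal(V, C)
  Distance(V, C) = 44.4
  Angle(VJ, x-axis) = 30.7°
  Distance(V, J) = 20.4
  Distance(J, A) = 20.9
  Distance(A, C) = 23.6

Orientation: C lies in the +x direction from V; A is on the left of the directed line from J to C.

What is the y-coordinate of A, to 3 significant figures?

21.7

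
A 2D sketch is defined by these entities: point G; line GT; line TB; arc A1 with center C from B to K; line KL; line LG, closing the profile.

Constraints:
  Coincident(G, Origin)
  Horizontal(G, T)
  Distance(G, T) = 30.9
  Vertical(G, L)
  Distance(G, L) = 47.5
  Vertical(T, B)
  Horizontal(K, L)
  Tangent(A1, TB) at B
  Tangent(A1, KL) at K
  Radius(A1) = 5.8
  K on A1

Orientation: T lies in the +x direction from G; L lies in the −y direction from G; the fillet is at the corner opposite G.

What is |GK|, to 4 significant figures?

53.72

The virtual corner opposite G is at (30.90, -47.50). Tangency of A1 to TB means the radius CB is perpendicular to TB and tangency of A1 to KL means the radius CK is perpendicular to KL, with radius 5.8, so the center C sits 5.8 in from both sides at C = (25.10, -41.70). That places the tangent points at B = (30.90, -41.70) on TB and K = (25.10, -47.50) on KL. Then |GK| = |K − G| = 53.72.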